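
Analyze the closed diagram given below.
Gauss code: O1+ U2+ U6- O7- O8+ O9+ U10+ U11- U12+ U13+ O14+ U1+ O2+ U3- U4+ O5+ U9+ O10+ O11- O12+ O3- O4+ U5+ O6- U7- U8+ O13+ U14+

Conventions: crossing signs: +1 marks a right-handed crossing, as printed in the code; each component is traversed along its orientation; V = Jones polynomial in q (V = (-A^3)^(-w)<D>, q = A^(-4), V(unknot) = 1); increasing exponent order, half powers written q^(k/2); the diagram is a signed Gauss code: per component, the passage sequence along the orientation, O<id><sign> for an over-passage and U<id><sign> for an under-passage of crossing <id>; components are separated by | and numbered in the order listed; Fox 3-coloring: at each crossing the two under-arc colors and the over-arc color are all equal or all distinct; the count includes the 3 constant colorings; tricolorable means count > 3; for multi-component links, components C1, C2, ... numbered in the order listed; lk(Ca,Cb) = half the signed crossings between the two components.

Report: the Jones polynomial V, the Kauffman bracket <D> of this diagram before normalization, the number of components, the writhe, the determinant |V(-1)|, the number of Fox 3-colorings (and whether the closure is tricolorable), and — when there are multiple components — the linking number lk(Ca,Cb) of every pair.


Jones polynomial: V(q) = q^2 - q^3 + 3q^4 - 3q^5 + 3q^6 - 3q^7 + 2q^8 - q^9
<D> = -A^-18 + 2A^-14 - 3A^-10 + 3A^-6 - 3A^-2 + 3A^2 - A^6 + A^10; writhe +6
components 1, writhe +6 (14 crossings)
3-colorings: 3 of 3^14, det 17 — not tricolorable
note: w = +6 (over 14 crossings) is diagram-only; (-A^3)^(-6) removes it from V


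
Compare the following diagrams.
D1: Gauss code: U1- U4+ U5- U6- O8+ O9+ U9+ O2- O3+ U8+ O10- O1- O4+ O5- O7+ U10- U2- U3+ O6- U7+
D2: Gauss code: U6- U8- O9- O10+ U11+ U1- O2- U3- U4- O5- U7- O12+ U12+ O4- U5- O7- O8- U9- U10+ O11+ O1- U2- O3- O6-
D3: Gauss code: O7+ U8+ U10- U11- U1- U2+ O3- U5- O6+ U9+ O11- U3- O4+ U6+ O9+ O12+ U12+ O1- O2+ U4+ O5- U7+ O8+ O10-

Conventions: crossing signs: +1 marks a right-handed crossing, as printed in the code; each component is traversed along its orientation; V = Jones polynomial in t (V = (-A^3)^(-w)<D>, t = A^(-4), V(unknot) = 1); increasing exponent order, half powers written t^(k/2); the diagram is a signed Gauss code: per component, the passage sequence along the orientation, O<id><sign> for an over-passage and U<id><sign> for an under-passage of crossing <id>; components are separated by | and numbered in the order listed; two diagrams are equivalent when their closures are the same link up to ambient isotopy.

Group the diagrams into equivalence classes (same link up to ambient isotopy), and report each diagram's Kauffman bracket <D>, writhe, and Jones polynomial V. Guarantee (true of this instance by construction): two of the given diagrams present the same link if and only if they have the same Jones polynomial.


classes: {D1} | {D2} | {D3}
V(D1) = 1  [10 crossings, <D> = 1, w = 0]
D2 (bracket A^-10 + 2A^-2 - 2A^2 + A^6 - 2A^10 + A^14; 12 crossings at w = -6): V = t^-8 - 2t^-7 + t^-6 - 2t^-5 + 2t^-4 + t^-2
V(D3) = -t^-3 + 2t^-2 - 2t^-1 + 3 - 2t + 2t^2 - t^3  [12 crossings, <D> = -A^-6 + 2A^-2 - 2A^2 + 3A^6 - 2A^10 + 2A^14 - A^18, w = +2]
note: V(t) takes 3 values over 3 diagrams, fixing the grouping


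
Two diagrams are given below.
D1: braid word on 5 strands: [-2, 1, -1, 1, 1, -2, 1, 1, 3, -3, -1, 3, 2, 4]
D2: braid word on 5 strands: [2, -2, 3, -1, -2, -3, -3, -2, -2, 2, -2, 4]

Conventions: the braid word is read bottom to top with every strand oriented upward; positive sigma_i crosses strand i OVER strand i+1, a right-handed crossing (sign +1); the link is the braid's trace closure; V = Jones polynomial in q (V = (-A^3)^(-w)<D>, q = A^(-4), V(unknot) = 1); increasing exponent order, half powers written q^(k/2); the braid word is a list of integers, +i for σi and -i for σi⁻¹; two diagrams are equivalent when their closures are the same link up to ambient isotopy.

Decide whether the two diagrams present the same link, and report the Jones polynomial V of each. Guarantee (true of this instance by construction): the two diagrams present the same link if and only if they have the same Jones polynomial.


same link: no
V(D1) = q + q^3 - q^4  [14 crossings, <D> = -A^-4 + 1 + A^8, w = +4]
D2 (bracket A^-8 - A^-4 + 2 - A^4 + A^8 - A^12; 12 crossings at w = -4): V = -q^-6 + q^-5 - q^-4 + 2q^-3 - q^-2 + q^-1
note: V(q) takes 2 values over 2 diagrams, fixing the grouping


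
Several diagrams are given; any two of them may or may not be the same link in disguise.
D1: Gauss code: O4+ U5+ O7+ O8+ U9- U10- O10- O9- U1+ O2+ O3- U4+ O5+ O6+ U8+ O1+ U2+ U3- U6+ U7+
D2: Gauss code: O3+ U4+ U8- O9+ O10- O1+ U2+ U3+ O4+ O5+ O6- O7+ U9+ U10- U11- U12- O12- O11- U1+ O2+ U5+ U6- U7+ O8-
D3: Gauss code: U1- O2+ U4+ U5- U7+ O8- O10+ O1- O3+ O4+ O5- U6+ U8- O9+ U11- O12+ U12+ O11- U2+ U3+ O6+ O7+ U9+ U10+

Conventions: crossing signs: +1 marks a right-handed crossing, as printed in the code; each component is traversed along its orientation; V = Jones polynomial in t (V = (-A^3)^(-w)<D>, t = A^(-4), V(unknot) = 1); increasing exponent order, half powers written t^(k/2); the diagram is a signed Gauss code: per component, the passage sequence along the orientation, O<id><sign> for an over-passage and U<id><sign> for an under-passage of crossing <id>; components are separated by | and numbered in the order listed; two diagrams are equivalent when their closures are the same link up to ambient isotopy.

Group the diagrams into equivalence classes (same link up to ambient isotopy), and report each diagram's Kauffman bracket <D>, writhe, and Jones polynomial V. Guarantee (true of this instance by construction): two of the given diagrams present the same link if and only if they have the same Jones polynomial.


equivalence classes: {D1} | {D2, D3}
D1 (bracket -A^-16 + A^-12 - A^-8 + A^-4 + A^4; 10 crossings at w = +4): V = t^2 + t^4 - t^5 + t^6 - t^7
V(D2) = t - t^2 + 2t^3 - t^4 + t^5 - t^6  (w +2, c 12, <D> = -A^-18 + A^-14 - A^-10 + 2A^-6 - A^-2 + A^2)
V(D3) = t - t^2 + 2t^3 - t^4 + t^5 - t^6  [12 crossings, <D> = -A^-12 + A^-8 - A^-4 + 2 - A^4 + A^8, w = +4]
key observation: 2 classes among 3 diagrams; unequal V(t) rules out equality


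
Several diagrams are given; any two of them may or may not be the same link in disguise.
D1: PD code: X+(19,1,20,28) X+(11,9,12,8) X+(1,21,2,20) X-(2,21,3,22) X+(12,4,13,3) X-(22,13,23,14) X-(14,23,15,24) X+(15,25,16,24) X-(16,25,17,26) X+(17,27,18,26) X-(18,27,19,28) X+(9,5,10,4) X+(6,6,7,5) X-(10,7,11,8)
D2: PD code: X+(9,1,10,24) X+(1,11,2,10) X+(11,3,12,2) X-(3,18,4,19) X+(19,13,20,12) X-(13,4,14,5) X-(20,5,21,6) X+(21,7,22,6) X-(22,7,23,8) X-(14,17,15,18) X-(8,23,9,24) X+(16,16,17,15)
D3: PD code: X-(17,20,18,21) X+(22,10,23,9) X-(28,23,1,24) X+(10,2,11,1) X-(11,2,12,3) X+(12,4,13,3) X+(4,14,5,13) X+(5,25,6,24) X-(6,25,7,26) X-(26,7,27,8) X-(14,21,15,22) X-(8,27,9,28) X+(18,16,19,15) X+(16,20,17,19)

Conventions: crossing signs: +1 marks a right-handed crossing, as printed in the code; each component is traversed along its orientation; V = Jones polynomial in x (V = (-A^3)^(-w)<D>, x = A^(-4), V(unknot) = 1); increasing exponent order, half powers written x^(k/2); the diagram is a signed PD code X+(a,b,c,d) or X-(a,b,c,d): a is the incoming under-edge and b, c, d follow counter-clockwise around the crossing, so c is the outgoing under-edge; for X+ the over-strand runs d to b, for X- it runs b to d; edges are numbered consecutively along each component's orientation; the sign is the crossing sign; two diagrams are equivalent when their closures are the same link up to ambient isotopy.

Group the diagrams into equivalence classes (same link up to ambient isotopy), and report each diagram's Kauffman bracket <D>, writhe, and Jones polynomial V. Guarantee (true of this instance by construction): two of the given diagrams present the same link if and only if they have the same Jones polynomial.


equivalence classes: {D1} | {D2} | {D3}
D1 (bracket A^6; 14 crossings at w = +2): V = 1
V(D2) = x^-2 - x^-1 + 1 - x + x^2  [12 crossings, <D> = A^-8 - A^-4 + 1 - A^4 + A^8, w = 0]
V(D3) = -x^-3 + 2x^-2 - 2x^-1 + 3 - 2x + 2x^2 - x^3  (w 0, c 14, <D> = -A^-12 + 2A^-8 - 2A^-4 + 3 - 2A^4 + 2A^8 - A^12)
observation: V(x) takes 3 values over 3 diagrams, fixing the grouping


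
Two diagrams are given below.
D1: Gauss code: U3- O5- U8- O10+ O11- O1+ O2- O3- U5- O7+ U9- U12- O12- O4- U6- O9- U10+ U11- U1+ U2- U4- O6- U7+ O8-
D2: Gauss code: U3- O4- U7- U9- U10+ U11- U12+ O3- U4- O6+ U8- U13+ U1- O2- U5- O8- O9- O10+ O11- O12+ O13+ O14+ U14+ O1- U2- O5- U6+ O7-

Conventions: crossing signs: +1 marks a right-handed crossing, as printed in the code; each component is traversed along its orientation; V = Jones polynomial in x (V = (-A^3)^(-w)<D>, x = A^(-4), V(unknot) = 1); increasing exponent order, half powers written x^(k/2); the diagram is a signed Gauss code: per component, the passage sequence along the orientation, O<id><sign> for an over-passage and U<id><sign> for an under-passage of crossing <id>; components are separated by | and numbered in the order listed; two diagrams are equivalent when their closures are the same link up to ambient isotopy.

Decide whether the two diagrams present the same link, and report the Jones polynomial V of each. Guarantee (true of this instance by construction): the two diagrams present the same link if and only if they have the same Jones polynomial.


equivalent: yes
V(D1) = x^-8 - 2x^-7 + x^-6 - 2x^-5 + 2x^-4 + x^-2  (w -6, c 12, <D> = A^-10 + 2A^-2 - 2A^2 + A^6 - 2A^10 + A^14)
V(D2) = x^-8 - 2x^-7 + x^-6 - 2x^-5 + 2x^-4 + x^-2  (w -4, c 14, <D> = A^-4 + 2A^4 - 2A^8 + A^12 - 2A^16 + A^20)
why: Reidemeister moves carry D1 (12 crossings) to D2 (14)


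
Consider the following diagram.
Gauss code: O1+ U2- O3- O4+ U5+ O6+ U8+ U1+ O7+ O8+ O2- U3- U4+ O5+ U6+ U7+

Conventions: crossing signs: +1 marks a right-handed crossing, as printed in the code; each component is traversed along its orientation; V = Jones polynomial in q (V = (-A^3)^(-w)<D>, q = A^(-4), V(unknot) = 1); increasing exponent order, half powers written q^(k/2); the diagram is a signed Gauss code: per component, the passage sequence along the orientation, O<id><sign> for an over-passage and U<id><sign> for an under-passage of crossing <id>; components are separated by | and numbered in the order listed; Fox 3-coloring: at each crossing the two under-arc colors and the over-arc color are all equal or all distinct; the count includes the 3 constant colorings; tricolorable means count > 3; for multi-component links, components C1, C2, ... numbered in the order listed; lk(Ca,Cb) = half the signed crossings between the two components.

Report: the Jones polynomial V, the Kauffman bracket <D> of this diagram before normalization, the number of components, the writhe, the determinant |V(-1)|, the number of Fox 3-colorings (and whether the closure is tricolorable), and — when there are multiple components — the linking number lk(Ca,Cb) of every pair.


V(q) = q + q^3 - q^4
bracket: -A^-4 + 1 + A^8, w = +4
1 component, writhe +4, over 8 crossings
det 3, colorings 9 of 3^8 — tricolorable
observation: V spans 3 powers of q: at least 3 crossings in any diagram


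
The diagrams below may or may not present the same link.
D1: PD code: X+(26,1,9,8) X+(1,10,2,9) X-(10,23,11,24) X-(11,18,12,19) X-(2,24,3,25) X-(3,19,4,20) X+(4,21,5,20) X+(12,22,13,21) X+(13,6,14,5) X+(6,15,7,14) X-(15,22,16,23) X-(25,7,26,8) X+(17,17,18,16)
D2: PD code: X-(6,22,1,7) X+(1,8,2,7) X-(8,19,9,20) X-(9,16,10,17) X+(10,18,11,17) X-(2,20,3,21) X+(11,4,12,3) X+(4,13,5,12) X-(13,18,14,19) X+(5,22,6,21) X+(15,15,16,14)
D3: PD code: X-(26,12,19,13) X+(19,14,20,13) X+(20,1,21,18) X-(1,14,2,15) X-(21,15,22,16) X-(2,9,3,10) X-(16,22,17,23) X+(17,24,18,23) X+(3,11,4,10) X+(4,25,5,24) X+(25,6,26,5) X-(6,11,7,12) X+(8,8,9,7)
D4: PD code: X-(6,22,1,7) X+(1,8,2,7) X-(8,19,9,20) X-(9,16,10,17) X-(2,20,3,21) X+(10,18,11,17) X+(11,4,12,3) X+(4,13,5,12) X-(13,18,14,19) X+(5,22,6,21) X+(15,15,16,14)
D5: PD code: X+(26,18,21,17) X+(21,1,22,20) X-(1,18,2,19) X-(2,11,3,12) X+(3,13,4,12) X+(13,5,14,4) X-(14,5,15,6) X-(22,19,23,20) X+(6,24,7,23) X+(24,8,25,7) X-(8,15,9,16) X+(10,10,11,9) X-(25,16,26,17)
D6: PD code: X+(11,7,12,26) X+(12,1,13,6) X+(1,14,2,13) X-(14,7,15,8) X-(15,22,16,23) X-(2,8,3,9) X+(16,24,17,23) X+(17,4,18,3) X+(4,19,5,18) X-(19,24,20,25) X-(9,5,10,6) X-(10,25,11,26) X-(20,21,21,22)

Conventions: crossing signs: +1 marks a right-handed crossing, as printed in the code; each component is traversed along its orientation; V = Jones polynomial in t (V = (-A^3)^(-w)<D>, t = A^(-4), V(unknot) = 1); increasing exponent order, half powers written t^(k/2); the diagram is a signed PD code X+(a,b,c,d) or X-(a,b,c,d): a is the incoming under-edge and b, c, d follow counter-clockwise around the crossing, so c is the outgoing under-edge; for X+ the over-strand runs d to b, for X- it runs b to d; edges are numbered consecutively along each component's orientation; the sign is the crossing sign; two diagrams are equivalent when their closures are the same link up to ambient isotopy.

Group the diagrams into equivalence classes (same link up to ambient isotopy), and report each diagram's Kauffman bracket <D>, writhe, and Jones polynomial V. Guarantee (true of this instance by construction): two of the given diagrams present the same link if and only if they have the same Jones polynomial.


equivalence classes: {D1, D2, D3, D4, D5, D6}
D1 (bracket A^-7 + A; 13 crossings at w = +1): V = -t^(1/2) - t^(5/2)
V(D2) = -t^(1/2) - t^(5/2)  (w +1, c 11, <D> = A^-7 + A)
D3 (bracket A^-7 + A; 13 crossings at w = +1): V = -t^(1/2) - t^(5/2)
D4 (bracket A^-7 + A; 11 crossings at w = +1): V = -t^(1/2) - t^(5/2)
V(D5) = -t^(1/2) - t^(5/2)  (w +1, c 13, <D> = A^-7 + A)
V(D6) = -t^(1/2) - t^(5/2)  [13 crossings, <D> = A^-13 + A^-5, w = -1]
key observation: one V(t) for all 6 diagrams — one class (guaranteed)


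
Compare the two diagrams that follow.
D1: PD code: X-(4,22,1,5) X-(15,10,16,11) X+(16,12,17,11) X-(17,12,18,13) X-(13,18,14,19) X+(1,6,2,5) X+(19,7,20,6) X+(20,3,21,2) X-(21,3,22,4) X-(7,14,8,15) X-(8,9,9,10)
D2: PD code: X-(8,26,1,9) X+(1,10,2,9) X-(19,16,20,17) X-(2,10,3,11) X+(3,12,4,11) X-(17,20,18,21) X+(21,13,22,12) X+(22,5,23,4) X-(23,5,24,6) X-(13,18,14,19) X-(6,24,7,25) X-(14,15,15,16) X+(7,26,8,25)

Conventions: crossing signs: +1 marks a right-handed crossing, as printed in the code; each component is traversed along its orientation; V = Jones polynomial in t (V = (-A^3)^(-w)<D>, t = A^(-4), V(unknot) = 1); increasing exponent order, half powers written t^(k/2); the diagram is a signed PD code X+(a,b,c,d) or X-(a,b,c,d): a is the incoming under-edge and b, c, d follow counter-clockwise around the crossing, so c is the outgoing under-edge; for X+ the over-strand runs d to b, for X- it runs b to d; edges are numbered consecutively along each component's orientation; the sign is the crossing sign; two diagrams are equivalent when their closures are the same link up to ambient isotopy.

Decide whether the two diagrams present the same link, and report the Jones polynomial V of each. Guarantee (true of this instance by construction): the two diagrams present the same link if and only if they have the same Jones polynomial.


same link: yes
V(D1) = t^(-9/2) - t^(-5/2) - t^(-3/2) - t^(-1/2)  [11 crossings, <D> = A^-7 + A^-3 + A - A^9, w = -3]
V(D2) = t^(-9/2) - t^(-5/2) - t^(-3/2) - t^(-1/2)  [13 crossings, <D> = A^-7 + A^-3 + A - A^9, w = -3]
insight: all 2 diagrams share one V(t), hence one class


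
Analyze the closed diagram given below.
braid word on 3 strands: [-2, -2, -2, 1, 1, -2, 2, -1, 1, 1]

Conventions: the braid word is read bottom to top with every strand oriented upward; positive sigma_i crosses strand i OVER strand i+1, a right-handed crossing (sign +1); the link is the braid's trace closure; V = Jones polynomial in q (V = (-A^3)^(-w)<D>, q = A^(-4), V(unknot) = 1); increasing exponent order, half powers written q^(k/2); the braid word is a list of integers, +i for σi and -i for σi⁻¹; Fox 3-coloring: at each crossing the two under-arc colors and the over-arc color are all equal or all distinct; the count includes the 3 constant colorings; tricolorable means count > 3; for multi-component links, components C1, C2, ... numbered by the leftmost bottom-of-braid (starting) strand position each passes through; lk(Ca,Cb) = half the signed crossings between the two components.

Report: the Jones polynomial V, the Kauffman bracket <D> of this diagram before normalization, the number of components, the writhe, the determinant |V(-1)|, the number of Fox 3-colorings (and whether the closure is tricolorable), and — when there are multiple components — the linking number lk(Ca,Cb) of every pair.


V = -q^-3 + q^-2 - q^-1 + 3 - q + q^2 - q^3
<D> = -A^-12 + A^-8 - A^-4 + 3 - A^4 + A^8 - A^12 (w = 0)
1 component over 10 crossings, w = 0
27 Fox colorings among 3^10, |V(-1)| = 9: tricolorable
why: w = 0 shifts under R1 moves; the (-A^3)^(0) factor cancels that in V


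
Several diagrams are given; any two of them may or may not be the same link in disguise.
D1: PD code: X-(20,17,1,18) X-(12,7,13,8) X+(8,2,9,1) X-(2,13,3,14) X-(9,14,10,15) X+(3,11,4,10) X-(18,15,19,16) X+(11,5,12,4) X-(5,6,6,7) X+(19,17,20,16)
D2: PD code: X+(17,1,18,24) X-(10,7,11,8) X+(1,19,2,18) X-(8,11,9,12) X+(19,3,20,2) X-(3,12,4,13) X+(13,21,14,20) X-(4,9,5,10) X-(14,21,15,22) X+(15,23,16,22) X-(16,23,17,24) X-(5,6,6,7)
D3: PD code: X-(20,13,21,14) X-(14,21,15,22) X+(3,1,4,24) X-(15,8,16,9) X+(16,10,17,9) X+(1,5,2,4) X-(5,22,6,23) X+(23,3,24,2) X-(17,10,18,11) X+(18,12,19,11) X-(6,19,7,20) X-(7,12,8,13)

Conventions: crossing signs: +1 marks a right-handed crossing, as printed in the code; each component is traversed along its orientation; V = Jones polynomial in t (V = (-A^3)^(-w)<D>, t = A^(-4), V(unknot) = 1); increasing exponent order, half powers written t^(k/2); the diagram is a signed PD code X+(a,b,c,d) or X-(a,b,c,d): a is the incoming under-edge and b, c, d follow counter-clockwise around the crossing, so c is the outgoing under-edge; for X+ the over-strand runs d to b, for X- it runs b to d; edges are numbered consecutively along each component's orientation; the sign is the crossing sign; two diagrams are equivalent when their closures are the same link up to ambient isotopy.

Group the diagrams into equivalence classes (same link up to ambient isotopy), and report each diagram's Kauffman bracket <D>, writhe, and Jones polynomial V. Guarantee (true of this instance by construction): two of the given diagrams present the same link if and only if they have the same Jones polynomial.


equivalence classes: {D1} | {D2, D3}
D1 (bracket A^-6; 10 crossings at w = -2): V = 1
V(D2) = -t^-3 + t^-2 - t^-1 + 3 - t + t^2 - t^3  [12 crossings, <D> = -A^-18 + A^-14 - A^-10 + 3A^-6 - A^-2 + A^2 - A^6, w = -2]
V(D3) = -t^-3 + t^-2 - t^-1 + 3 - t + t^2 - t^3  [12 crossings, <D> = -A^-18 + A^-14 - A^-10 + 3A^-6 - A^-2 + A^2 - A^6, w = -2]
key observation: V(t) takes 2 values over 3 diagrams, fixing the grouping


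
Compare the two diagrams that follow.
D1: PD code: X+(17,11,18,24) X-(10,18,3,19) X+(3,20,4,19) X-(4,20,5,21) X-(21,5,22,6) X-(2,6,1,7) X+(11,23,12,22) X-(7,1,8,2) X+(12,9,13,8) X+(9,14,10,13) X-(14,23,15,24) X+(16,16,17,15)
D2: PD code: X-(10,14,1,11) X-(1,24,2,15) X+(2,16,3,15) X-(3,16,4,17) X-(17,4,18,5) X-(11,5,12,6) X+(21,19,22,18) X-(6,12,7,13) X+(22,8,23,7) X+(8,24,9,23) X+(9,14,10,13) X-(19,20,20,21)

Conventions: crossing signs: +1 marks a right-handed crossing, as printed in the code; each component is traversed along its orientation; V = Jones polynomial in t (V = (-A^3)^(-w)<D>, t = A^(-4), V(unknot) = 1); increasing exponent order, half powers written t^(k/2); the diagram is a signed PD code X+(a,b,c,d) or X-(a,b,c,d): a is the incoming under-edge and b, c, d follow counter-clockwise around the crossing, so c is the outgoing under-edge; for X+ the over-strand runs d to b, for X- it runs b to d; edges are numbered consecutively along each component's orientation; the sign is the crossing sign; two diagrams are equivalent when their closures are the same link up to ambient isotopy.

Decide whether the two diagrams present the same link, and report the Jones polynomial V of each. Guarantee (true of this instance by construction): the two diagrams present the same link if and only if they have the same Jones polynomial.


equivalent: yes
V(D1) = t^-3 + t^-2 + t^-1 + 1  (w 0, c 12, <D> = 1 + A^4 + A^8 + A^12)
V(D2) = t^-3 + t^-2 + t^-1 + 1  (w -2, c 12, <D> = A^-6 + A^-2 + A^2 + A^6)
why: from 12 to 12 crossings by R-moves: one link, two diagrams


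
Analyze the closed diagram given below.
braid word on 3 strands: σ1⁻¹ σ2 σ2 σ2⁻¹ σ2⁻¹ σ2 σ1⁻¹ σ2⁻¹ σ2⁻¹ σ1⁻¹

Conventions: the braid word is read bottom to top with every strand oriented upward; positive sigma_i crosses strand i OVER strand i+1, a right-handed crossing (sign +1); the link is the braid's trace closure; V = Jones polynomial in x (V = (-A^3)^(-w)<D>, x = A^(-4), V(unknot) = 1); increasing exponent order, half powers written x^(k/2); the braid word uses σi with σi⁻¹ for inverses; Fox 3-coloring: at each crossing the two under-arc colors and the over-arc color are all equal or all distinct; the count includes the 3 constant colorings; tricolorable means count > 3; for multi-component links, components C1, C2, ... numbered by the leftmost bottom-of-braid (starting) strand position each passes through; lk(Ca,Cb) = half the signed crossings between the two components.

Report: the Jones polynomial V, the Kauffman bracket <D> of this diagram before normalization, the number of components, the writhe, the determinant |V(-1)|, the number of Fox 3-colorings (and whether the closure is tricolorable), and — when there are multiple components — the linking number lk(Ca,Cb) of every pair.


Jones polynomial: V(x) = -x^-6 + x^-5 - x^-4 + 2x^-3 - x^-2 + x^-1
<D> = A^-8 - A^-4 + 2 - A^4 + A^8 - A^12; writhe -4
components 1, writhe -4 (10 crossings)
3-colorings: 3 of 3^10, det 7 — not tricolorable
note: the span of V is 5, forcing >= 5 crossings in any diagram


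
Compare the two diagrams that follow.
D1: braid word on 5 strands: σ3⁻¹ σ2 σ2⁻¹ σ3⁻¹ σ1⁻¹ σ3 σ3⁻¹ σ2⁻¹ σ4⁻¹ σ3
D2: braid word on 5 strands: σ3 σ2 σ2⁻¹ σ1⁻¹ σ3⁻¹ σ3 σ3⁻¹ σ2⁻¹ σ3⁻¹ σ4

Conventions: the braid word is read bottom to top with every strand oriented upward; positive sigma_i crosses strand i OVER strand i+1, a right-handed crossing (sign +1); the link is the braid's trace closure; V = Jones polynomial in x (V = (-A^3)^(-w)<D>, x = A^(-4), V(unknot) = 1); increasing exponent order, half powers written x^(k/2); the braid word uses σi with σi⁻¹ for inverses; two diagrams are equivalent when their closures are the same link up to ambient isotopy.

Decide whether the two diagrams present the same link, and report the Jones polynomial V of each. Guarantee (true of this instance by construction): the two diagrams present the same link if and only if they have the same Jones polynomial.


equivalent: yes
D1 (bracket A^-12; 10 crossings at w = -4): V = 1
D2 (bracket A^-6; 10 crossings at w = -2): V = 1
key observation: all 2 diagrams share one V(x), hence one class


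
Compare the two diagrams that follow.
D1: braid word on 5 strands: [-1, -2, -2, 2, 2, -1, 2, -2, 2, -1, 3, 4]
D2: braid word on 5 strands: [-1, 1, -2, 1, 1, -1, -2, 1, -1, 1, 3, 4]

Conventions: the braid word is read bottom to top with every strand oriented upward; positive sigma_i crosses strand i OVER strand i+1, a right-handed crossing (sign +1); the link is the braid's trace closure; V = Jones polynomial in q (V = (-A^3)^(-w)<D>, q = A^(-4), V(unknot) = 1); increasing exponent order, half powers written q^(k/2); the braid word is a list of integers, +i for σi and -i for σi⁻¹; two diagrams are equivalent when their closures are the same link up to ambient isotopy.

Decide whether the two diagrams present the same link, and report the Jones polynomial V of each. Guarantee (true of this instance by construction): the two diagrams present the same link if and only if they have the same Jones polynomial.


equivalent: no
V(D1) = -q^-4 + q^-3 + q^-1  (w 0, c 12, <D> = A^4 + A^12 - A^16)
V(D2) = q^-2 - q^-1 + 1 - q + q^2  [12 crossings, <D> = A^-2 - A^2 + A^6 - A^10 + A^14, w = +2]
key observation: V(q) takes 2 values over 2 diagrams, fixing the grouping


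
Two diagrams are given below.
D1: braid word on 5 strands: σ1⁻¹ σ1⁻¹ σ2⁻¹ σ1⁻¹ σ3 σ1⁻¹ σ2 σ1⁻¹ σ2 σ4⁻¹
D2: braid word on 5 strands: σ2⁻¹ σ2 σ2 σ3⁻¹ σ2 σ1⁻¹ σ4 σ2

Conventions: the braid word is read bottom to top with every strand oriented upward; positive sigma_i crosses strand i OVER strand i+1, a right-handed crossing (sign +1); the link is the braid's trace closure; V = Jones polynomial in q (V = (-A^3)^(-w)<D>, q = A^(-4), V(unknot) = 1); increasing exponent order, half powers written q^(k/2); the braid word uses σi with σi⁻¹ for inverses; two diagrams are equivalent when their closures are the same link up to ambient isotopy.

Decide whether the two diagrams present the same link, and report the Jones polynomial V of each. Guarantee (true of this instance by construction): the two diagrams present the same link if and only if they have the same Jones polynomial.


equivalent: no
V(D1) = -q^-6 + q^-5 - q^-4 + 2q^-3 - q^-2 + q^-1  (w -4, c 10, <D> = A^-8 - A^-4 + 2 - A^4 + A^8 - A^12)
D2 (bracket -A^-10 + A^-6 + A^2; 8 crossings at w = +2): V = q + q^3 - q^4
why: 2 classes among 2 diagrams; unequal V(q) rules out equality


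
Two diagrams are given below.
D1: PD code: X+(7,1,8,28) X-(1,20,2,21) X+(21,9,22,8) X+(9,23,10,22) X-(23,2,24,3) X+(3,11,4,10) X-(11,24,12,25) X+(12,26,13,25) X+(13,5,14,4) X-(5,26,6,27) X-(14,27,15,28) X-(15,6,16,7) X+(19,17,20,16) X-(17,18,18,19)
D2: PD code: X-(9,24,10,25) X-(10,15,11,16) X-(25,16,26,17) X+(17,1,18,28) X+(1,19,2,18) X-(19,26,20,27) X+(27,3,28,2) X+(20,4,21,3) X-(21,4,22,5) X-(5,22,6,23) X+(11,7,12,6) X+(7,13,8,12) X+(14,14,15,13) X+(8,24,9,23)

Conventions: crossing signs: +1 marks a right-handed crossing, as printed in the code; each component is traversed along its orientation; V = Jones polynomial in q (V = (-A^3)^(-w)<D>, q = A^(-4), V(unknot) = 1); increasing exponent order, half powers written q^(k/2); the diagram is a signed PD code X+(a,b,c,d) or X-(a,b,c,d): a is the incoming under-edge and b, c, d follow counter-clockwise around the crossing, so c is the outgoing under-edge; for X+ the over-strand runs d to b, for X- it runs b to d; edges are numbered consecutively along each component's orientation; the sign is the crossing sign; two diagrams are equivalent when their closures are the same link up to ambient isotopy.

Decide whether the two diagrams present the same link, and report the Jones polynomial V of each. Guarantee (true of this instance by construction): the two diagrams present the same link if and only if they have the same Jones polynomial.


equivalent: yes
D1 (bracket -A^-12 + 2A^-8 - 2A^-4 + 3 - 2A^4 + 2A^8 - A^12; 14 crossings at w = 0): V = -q^-3 + 2q^-2 - 2q^-1 + 3 - 2q + 2q^2 - q^3
V(D2) = -q^-3 + 2q^-2 - 2q^-1 + 3 - 2q + 2q^2 - q^3  [14 crossings, <D> = -A^-6 + 2A^-2 - 2A^2 + 3A^6 - 2A^10 + 2A^14 - A^18, w = +2]
observation: Reidemeister moves carry D1 (14 crossings) to D2 (14)


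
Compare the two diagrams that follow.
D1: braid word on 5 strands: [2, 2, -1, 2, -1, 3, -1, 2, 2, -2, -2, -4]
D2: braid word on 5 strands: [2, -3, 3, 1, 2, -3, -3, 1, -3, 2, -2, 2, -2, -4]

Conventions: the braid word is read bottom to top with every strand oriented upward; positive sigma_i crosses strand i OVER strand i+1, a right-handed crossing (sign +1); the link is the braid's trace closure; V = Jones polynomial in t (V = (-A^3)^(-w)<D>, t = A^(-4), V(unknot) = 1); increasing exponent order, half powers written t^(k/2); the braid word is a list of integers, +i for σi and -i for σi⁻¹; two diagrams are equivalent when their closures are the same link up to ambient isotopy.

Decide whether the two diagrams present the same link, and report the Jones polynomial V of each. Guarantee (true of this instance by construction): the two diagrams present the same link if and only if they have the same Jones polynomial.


equivalent: no
V(D1) = -t^-3 + 2t^-2 - 2t^-1 + 3 - 2t + 2t^2 - t^3  (w 0, c 12, <D> = -A^-12 + 2A^-8 - 2A^-4 + 3 - 2A^4 + 2A^8 - A^12)
V(D2) = -t^-3 + t^-2 - t^-1 + 3 - t + t^2 - t^3  (w 0, c 14, <D> = -A^-12 + A^-8 - A^-4 + 3 - A^4 + A^8 - A^12)
why: V(t) takes 2 values over 2 diagrams, fixing the grouping


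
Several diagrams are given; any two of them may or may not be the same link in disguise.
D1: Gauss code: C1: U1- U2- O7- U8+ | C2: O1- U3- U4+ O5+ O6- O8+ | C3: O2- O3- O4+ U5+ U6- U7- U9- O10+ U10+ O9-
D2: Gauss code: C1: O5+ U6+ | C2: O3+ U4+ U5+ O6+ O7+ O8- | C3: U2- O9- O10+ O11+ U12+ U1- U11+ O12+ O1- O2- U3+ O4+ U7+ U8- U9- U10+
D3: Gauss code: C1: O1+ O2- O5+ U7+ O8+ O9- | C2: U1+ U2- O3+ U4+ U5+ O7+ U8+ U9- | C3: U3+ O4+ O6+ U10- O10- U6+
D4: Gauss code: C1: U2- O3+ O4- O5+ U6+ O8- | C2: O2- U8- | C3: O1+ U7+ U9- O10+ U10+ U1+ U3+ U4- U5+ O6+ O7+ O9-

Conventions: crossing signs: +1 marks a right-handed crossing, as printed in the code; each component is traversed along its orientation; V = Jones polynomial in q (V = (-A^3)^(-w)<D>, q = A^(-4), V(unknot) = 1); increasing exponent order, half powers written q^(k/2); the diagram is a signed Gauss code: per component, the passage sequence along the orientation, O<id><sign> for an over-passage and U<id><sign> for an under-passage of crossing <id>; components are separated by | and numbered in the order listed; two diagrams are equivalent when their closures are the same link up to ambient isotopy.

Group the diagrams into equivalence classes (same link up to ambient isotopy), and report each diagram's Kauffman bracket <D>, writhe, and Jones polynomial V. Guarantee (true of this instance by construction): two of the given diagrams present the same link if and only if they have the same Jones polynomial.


equivalence classes: {D1} | {D2, D3} | {D4}
D1 (bracket A^-6 + A^-2 + A^2 + A^6; 10 crossings at w = -2): V = q^-3 + q^-2 + q^-1 + 1
V(D2) = q + 2q^3 + q^5  [12 crossings, <D> = A^-8 + 2 + A^8, w = +4]
V(D3) = q + 2q^3 + q^5  [10 crossings, <D> = A^-8 + 2 + A^8, w = +4]
D4 (bracket A^-2 + 2A^6 + A^14; 10 crossings at w = +2): V = q^-2 + 2 + q^2
observation: comparing 4 Jones polynomials yields 3 groups


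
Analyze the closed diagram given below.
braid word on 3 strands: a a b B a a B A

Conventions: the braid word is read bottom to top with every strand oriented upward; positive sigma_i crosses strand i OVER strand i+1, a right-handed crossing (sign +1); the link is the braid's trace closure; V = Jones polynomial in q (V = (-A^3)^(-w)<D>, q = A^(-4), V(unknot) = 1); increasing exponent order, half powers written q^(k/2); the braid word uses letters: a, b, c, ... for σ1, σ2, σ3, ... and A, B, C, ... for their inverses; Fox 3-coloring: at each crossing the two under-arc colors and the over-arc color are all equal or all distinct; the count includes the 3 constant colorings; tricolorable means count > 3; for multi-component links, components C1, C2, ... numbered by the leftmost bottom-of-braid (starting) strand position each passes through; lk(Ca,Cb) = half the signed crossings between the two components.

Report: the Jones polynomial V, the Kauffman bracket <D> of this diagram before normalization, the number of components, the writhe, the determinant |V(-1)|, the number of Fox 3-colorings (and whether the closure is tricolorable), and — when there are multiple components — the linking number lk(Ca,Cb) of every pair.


V(q) = q + q^3 - q^4
bracket: -A^-10 + A^-6 + A^2, w = +2
1 component, writhe +2, over 8 crossings
det 3, colorings 9 of 3^8 — tricolorable
observation: the span of V is 3, forcing >= 3 crossings in any diagram


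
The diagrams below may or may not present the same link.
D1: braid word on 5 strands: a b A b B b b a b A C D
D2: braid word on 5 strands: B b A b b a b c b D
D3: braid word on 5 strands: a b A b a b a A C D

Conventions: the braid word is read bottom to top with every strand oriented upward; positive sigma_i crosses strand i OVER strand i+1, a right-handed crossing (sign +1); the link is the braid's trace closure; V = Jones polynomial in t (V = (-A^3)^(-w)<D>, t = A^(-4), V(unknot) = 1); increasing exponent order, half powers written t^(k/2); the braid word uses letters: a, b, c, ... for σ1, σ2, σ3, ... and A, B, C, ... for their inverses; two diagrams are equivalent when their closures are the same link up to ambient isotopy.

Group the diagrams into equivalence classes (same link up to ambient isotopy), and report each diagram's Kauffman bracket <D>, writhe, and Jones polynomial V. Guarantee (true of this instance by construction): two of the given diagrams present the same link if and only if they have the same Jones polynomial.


equivalence classes: {D1, D2, D3}
D1 (bracket A^-14 + 2A^-6 + A^2; 12 crossings at w = +2): V = t + 2t^3 + t^5
D2 (bracket A^-8 + 2 + A^8; 10 crossings at w = +4): V = t + 2t^3 + t^5
D3 (bracket A^-14 + 2A^-6 + A^2; 10 crossings at w = +2): V = t + 2t^3 + t^5
key observation: one V(t) for all 3 diagrams — one class (guaranteed)


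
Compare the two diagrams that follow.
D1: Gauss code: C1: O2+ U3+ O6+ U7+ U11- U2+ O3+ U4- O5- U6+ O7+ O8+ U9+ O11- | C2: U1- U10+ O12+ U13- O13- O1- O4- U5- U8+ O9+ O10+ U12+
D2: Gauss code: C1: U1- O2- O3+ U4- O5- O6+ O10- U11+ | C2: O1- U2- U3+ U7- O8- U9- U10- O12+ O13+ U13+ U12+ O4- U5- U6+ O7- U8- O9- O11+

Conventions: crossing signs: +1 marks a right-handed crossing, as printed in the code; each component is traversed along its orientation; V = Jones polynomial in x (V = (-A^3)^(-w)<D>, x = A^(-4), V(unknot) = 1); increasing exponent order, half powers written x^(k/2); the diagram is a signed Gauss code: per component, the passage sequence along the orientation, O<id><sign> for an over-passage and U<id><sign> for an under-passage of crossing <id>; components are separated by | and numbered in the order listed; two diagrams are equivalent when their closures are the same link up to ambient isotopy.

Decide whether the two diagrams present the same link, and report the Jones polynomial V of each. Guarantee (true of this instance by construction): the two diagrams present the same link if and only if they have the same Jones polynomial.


equivalent: no
V(D1) = -2x^(1/2) + x^(3/2) - 2x^(5/2) + x^(7/2) - x^(9/2) + x^(11/2)  (w +3, c 13, <D> = -A^-13 + A^-9 - A^-5 + 2A^-1 - A^3 + 2A^7)
D2 (bracket A^-3 + 2A^5 - A^9 + A^13 - A^17; 13 crossings at w = -3): V = x^(-13/2) - x^(-11/2) + x^(-9/2) - 2x^(-7/2) - x^(-3/2)
why: 2 values of V(x) split the 2 diagrams


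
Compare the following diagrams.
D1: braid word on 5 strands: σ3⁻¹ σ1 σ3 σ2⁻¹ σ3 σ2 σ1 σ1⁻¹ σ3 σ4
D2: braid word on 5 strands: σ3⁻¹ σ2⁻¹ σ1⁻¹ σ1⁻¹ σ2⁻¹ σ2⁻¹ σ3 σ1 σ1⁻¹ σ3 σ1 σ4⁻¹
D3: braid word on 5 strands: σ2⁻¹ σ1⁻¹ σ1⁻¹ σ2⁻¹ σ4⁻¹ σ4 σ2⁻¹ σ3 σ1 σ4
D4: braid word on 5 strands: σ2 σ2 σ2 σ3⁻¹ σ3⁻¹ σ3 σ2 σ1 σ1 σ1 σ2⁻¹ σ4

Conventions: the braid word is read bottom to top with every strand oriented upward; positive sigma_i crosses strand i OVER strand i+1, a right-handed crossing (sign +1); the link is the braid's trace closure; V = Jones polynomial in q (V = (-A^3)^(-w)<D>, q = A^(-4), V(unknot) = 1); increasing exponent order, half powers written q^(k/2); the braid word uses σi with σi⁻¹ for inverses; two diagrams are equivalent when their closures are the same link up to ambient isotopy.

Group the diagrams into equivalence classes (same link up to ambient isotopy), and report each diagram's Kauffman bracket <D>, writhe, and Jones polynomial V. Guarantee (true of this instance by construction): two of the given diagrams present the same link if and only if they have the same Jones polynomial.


equivalence classes: {D1} | {D2, D3} | {D4}
D1 (bracket A^12; 10 crossings at w = +4): V = 1
V(D2) = -q^-6 + q^-5 - q^-4 + 2q^-3 - q^-2 + q^-1  (w -4, c 12, <D> = A^-8 - A^-4 + 2 - A^4 + A^8 - A^12)
V(D3) = -q^-6 + q^-5 - q^-4 + 2q^-3 - q^-2 + q^-1  [10 crossings, <D> = A^-2 - A^2 + 2A^6 - A^10 + A^14 - A^18, w = -2]
V(D4) = q^2 + 2q^4 - 2q^5 + q^6 - 2q^7 + q^8  [12 crossings, <D> = A^-14 - 2A^-10 + A^-6 - 2A^-2 + 2A^2 + A^10, w = +6]
key observation: 3 classes among 4 diagrams; unequal V(q) rules out equality


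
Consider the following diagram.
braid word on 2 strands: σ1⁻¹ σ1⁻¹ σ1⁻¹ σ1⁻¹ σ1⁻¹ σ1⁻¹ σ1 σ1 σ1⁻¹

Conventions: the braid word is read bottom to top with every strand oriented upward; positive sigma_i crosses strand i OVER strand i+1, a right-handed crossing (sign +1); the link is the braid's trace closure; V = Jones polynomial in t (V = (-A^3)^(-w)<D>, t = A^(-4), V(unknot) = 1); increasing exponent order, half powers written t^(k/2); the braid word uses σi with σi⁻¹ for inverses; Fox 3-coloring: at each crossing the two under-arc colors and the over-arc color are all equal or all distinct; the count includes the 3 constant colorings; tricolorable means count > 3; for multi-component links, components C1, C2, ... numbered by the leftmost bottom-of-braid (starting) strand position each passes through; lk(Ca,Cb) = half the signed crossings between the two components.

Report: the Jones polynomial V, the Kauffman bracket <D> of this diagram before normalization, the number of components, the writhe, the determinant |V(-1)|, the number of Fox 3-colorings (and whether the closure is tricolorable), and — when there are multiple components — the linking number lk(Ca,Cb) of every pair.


V(t) = -t^-7 + t^-6 - t^-5 + t^-4 + t^-2
bracket: -A^-7 - A + A^5 - A^9 + A^13, w = -5
1 component, writhe -5, over 9 crossings
det 5, colorings 3 of 3^9 — not tricolorable
observation: free reduction leaves σ1⁻¹ σ1⁻¹ σ1⁻¹ σ1⁻¹ σ1⁻¹ of the original 9 letters


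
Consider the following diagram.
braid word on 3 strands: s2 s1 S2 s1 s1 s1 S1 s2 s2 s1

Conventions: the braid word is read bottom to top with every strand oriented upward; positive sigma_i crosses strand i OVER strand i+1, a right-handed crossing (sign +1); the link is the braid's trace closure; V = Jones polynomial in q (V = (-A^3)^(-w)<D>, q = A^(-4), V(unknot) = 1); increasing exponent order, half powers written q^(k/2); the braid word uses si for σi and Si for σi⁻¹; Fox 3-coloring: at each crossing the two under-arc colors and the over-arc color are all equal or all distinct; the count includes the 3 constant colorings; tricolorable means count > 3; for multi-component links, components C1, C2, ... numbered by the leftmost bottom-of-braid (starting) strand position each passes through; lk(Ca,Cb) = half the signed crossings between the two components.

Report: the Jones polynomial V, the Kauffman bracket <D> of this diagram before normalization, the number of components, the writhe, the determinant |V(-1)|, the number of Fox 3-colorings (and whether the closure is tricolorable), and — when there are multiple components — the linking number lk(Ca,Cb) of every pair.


V(q) = q^2 + 2q^4 - 2q^5 + q^6 - 2q^7 + q^8
bracket: A^-14 - 2A^-10 + A^-6 - 2A^-2 + 2A^2 + A^10, w = +6
1 component, writhe +6, over 10 crossings
det 9, colorings 27 of 3^10 — tricolorable
observation: w = +6 shifts under R1 moves; the (-A^3)^(-6) factor cancels that in V


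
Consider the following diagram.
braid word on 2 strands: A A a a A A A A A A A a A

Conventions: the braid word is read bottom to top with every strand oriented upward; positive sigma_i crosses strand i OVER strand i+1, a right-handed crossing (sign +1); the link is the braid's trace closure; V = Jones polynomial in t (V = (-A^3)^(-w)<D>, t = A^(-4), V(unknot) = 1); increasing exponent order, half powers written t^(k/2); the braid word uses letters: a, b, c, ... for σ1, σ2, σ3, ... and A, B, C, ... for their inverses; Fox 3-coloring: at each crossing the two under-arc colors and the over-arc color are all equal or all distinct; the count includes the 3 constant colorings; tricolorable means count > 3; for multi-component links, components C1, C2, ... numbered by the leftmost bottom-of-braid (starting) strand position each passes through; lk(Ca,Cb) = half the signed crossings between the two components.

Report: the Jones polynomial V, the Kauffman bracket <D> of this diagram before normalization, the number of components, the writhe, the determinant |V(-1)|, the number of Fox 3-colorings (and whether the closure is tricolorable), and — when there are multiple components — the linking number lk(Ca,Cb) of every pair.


V(t) = -t^-10 + t^-9 - t^-8 + t^-7 - t^-6 + t^-5 + t^-3
bracket: -A^-9 - A^-1 + A^3 - A^7 + A^11 - A^15 + A^19, w = -7
1 component, writhe -7, over 13 crossings
det 7, colorings 3 of 3^13 — not tricolorable
observation: the word shrinks to σ1⁻¹ σ1⁻¹ σ1⁻¹ σ1⁻¹ σ1⁻¹ σ1⁻¹ σ1⁻¹ after cancelling
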